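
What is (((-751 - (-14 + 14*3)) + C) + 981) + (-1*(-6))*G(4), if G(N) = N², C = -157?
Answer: 141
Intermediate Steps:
(((-751 - (-14 + 14*3)) + C) + 981) + (-1*(-6))*G(4) = (((-751 - (-14 + 14*3)) - 157) + 981) - 1*(-6)*4² = (((-751 - (-14 + 42)) - 157) + 981) + 6*16 = (((-751 - 1*28) - 157) + 981) + 96 = (((-751 - 28) - 157) + 981) + 96 = ((-779 - 157) + 981) + 96 = (-936 + 981) + 96 = 45 + 96 = 141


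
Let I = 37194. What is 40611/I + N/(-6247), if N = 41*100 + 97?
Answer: 32531233/77450306 ≈ 0.42003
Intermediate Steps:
N = 4197 (N = 4100 + 97 = 4197)
40611/I + N/(-6247) = 40611/37194 + 4197/(-6247) = 40611*(1/37194) + 4197*(-1/6247) = 13537/12398 - 4197/6247 = 32531233/77450306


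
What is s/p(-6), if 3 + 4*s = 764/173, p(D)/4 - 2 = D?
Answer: -245/11072 ≈ -0.022128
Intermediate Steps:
p(D) = 8 + 4*D
s = 245/692 (s = -¾ + (764/173)/4 = -¾ + (764*(1/173))/4 = -¾ + (¼)*(764/173) = -¾ + 191/173 = 245/692 ≈ 0.35405)
s/p(-6) = 245/(692*(8 + 4*(-6))) = 245/(692*(8 - 24)) = (245/692)/(-16) = (245/692)*(-1/16) = -245/11072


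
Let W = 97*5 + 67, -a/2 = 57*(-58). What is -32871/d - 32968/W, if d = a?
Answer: -9838717/152076 ≈ -64.696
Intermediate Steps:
a = 6612 (a = -114*(-58) = -2*(-3306) = 6612)
W = 552 (W = 485 + 67 = 552)
d = 6612
-32871/d - 32968/W = -32871/6612 - 32968/552 = -32871*1/6612 - 32968*1/552 = -10957/2204 - 4121/69 = -9838717/152076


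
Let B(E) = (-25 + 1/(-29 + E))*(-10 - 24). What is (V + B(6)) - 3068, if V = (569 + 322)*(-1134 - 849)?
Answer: -40688599/23 ≈ -1.7691e+6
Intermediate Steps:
V = -1766853 (V = 891*(-1983) = -1766853)
B(E) = 850 - 34/(-29 + E) (B(E) = (-25 + 1/(-29 + E))*(-34) = 850 - 34/(-29 + E))
(V + B(6)) - 3068 = (-1766853 + 34*(-726 + 25*6)/(-29 + 6)) - 3068 = (-1766853 + 34*(-726 + 150)/(-23)) - 3068 = (-1766853 + 34*(-1/23)*(-576)) - 3068 = (-1766853 + 19584/23) - 3068 = -40618035/23 - 3068 = -40688599/23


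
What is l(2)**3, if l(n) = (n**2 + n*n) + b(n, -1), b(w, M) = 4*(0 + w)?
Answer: 4096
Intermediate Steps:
b(w, M) = 4*w
l(n) = 2*n**2 + 4*n (l(n) = (n**2 + n*n) + 4*n = (n**2 + n**2) + 4*n = 2*n**2 + 4*n)
l(2)**3 = (2*2*(2 + 2))**3 = (2*2*4)**3 = 16**3 = 4096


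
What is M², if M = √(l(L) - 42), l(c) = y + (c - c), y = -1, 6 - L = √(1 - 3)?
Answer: -43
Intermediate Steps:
L = 6 - I*√2 (L = 6 - √(1 - 3) = 6 - √(-2) = 6 - I*√2 ≈ 6.0 - 1.4142*I)
l(c) = -1 (l(c) = -1 + (c - c) = -1 + 0 = -1)
M = I*√43 (M = √(-1 - 42) = √(-43) = I*√43 ≈ 6.5574*I)
M² = (I*√43)² = -43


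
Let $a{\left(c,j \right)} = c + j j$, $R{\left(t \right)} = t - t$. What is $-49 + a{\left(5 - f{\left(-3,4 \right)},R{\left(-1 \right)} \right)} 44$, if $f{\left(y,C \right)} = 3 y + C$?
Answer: $391$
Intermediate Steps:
$f{\left(y,C \right)} = C + 3 y$
$R{\left(t \right)} = 0$
$a{\left(c,j \right)} = c + j^{2}$
$-49 + a{\left(5 - f{\left(-3,4 \right)},R{\left(-1 \right)} \right)} 44 = -49 + \left(\left(5 - \left(4 + 3 \left(-3\right)\right)\right) + 0^{2}\right) 44 = -49 + \left(\left(5 - \left(4 - 9\right)\right) + 0\right) 44 = -49 + \left(\left(5 - -5\right) + 0\right) 44 = -49 + \left(\left(5 + 5\right) + 0\right) 44 = -49 + \left(10 + 0\right) 44 = -49 + 10 \cdot 44 = -49 + 440 = 391$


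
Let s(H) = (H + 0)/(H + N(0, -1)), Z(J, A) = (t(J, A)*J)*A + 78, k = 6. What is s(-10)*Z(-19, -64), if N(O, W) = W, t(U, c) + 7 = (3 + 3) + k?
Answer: 61580/11 ≈ 5598.2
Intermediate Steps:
t(U, c) = 5 (t(U, c) = -7 + ((3 + 3) + 6) = -7 + (6 + 6) = -7 + 12 = 5)
Z(J, A) = 78 + 5*A*J (Z(J, A) = (5*J)*A + 78 = 5*A*J + 78 = 78 + 5*A*J)
s(H) = H/(-1 + H) (s(H) = (H + 0)/(H - 1) = H/(-1 + H))
s(-10)*Z(-19, -64) = (-10/(-1 - 10))*(78 + 5*(-64)*(-19)) = (-10/(-11))*(78 + 6080) = -10*(-1/11)*6158 = (10/11)*6158 = 61580/11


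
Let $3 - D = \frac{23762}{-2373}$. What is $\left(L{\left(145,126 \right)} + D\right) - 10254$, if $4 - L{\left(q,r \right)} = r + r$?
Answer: $- \frac{24890365}{2373} \approx -10489.0$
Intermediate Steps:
$D = \frac{30881}{2373}$ ($D = 3 - \frac{23762}{-2373} = 3 - 23762 \left(- \frac{1}{2373}\right) = 3 - - \frac{23762}{2373} = 3 + \frac{23762}{2373} = \frac{30881}{2373} \approx 13.013$)
$L{\left(q,r \right)} = 4 - 2 r$ ($L{\left(q,r \right)} = 4 - \left(r + r\right) = 4 - 2 r$)
$\left(L{\left(145,126 \right)} + D\right) - 10254 = \left(\left(4 - 252\right) + \frac{30881}{2373}\right) - 10254 = \left(-248 + \frac{30881}{2373}\right) - 10254 = - \frac{557623}{2373} - 10254 = - \frac{24890365}{2373}$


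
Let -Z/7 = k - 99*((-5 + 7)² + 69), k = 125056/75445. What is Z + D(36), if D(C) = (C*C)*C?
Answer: 7335773633/75445 ≈ 97233.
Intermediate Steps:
k = 125056/75445 (k = 125056*(1/75445) = 125056/75445 ≈ 1.6576)
D(C) = C³ (D(C) = C²*C = C³)
Z = 3815811713/75445 (Z = -7*(125056/75445 - 99*((-5 + 7)² + 69)) = -7*(125056/75445 - 99*(2² + 69)) = -7*(125056/75445 - 99*(4 + 69)) = -7*(125056/75445 - 99*73) = -7*(125056/75445 - 1*7227) = -7*(125056/75445 - 7227) = -7*(-545115959/75445) = 3815811713/75445 ≈ 50577.)
Z + D(36) = 3815811713/75445 + 36³ = 3815811713/75445 + 46656 = 7335773633/75445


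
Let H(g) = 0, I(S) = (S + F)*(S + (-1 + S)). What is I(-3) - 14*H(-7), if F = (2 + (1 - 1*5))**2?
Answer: -7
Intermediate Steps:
F = 4 (F = (2 + (1 - 5))**2 = (2 - 4)**2 = (-2)**2 = 4)
I(S) = (-1 + 2*S)*(4 + S) (I(S) = (S + 4)*(S + (-1 + S)) = (4 + S)*(-1 + 2*S) = (-1 + 2*S)*(4 + S))
I(-3) - 14*H(-7) = (-4 + 2*(-3)**2 + 7*(-3)) - 14*0 = (-4 + 2*9 - 21) + 0 = (-4 + 18 - 21) + 0 = -7 + 0 = -7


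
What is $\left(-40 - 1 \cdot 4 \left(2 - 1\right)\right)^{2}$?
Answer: $1936$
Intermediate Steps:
$\left(-40 - 1 \cdot 4 \left(2 - 1\right)\right)^{2} = \left(-40 - 4 \left(2 - 1\right)\right)^{2} = \left(-40 - 4 \cdot 1\right)^{2} = \left(-40 - 4\right)^{2} = \left(-44\right)^{2} = 1936$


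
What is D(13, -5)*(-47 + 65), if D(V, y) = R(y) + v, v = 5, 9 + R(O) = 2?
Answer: -36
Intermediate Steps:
R(O) = -7 (R(O) = -9 + 2 = -7)
D(V, y) = -2 (D(V, y) = -7 + 5 = -2)
D(13, -5)*(-47 + 65) = -2*(-47 + 65) = -2*18 = -36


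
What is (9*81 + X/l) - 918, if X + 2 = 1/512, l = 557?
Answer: -53900799/285184 ≈ -189.00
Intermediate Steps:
X = -1023/512 (X = -2 + 1/512 = -1023/512 ≈ -1.9980)
(9*81 + X/l) - 918 = (9*81 - 1023/512/557) - 918 = (729 - 1023/512*1/557) - 918 = (729 - 1023/285184) - 918 = 207898113/285184 - 918 = -53900799/285184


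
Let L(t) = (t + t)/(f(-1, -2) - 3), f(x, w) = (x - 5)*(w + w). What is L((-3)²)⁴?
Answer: 1296/2401 ≈ 0.53977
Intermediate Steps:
f(x, w) = 2*w*(-5 + x) (f(x, w) = (-5 + x)*(2*w) = 2*w*(-5 + x))
L(t) = 2*t/21 (L(t) = (t + t)/(2*(-2)*(-5 - 1) - 3) = (2*t)/(2*(-2)*(-6) - 3) = (2*t)/(24 - 3) = (2*t)/21 = (2*t)*(1/21) = 2*t/21)
L((-3)²)⁴ = ((2/21)*(-3)²)⁴ = ((2/21)*9)⁴ = (6/7)⁴ = 1296/2401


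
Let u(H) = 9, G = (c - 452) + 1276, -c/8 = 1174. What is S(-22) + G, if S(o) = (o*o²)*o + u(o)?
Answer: 225697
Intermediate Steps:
c = -9392 (c = -8*1174 = -9392)
G = -8568 (G = (-9392 - 452) + 1276 = -9844 + 1276 = -8568)
S(o) = 9 + o⁴ (S(o) = (o*o²)*o + 9 = o³*o + 9 = o⁴ + 9 = 9 + o⁴)
S(-22) + G = (9 + (-22)⁴) - 8568 = (9 + 234256) - 8568 = 234265 - 8568 = 225697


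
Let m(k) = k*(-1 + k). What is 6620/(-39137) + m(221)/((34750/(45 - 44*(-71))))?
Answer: 602987289386/136001075 ≈ 4433.7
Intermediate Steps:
6620/(-39137) + m(221)/((34750/(45 - 44*(-71)))) = 6620/(-39137) + (221*(-1 + 221))/((34750/(45 - 44*(-71)))) = 6620*(-1/39137) + (221*220)/((34750/(45 + 3124))) = -6620/39137 + 48620/((34750/3169)) = -6620/39137 + 48620/((34750*(1/3169))) = -6620/39137 + 48620/(34750/3169) = -6620/39137 + 48620*(3169/34750) = -6620/39137 + 15407678/3475 = 602987289386/136001075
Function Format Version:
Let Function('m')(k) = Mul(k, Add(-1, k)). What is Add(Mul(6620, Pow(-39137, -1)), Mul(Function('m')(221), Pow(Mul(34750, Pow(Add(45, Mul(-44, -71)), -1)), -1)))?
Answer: Rational(602987289386, 136001075) ≈ 4433.7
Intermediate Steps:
Add(Mul(6620, Pow(-39137, -1)), Mul(Function('m')(221), Pow(Mul(34750, Pow(Add(45, Mul(-44, -71)), -1)), -1))) = Add(Mul(6620, Pow(-39137, -1)), Mul(Mul(221, Add(-1, 221)), Pow(Mul(34750, Pow(Add(45, Mul(-44, -71)), -1)), -1))) = Add(Mul(6620, Rational(-1, 39137)), Mul(Mul(221, 220), Pow(Mul(34750, Pow(Add(45, 3124), -1)), -1))) = Add(Rational(-6620, 39137), Mul(48620, Pow(Mul(34750, Pow(3169, -1)), -1))) = Add(Rational(-6620, 39137), Mul(48620, Pow(Mul(34750, Rational(1, 3169)), -1))) = Add(Rational(-6620, 39137), Mul(48620, Pow(Rational(34750, 3169), -1))) = Add(Rational(-6620, 39137), Mul(48620, Rational(3169, 34750))) = Add(Rational(-6620, 39137), Rational(15407678, 3475)) = Rational(602987289386, 136001075)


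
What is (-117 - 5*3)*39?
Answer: -5148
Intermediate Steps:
(-117 - 5*3)*39 = (-117 - 15)*39 = -132*39 = -5148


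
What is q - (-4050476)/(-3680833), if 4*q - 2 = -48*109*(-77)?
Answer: 741433132737/7361666 ≈ 1.0072e+5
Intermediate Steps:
q = 201433/2 (q = ½ + (-48*109*(-77))/4 = ½ + (-5232*(-77))/4 = ½ + (¼)*402864 = ½ + 100716 = 201433/2 ≈ 1.0072e+5)
q - (-4050476)/(-3680833) = 201433/2 - (-4050476)/(-3680833) = 201433/2 - (-4050476)*(-1)/3680833 = 201433/2 - 1*4050476/3680833 = 201433/2 - 4050476/3680833 = 741433132737/7361666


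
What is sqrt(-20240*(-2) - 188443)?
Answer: I*sqrt(147963) ≈ 384.66*I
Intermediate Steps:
sqrt(-20240*(-2) - 188443) = sqrt(40480 - 188443) = sqrt(-147963) = I*sqrt(147963)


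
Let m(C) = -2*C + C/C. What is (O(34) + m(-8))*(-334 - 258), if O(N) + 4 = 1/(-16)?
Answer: -7659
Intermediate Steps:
m(C) = 1 - 2*C (m(C) = -2*C + 1 = 1 - 2*C)
O(N) = -65/16 (O(N) = -4 + 1/(-16) = -4 - 1/16 = -65/16)
(O(34) + m(-8))*(-334 - 258) = (-65/16 + (1 - 2*(-8)))*(-334 - 258) = (-65/16 + (1 + 16))*(-592) = (-65/16 + 17)*(-592) = (207/16)*(-592) = -7659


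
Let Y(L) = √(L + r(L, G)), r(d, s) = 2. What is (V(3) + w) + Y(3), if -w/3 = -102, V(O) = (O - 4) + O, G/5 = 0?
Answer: 308 + √5 ≈ 310.24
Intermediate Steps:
G = 0 (G = 5*0 = 0)
Y(L) = √(2 + L) (Y(L) = √(L + 2) = √(2 + L))
V(O) = -4 + 2*O (V(O) = (-4 + O) + O = -4 + 2*O)
w = 306 (w = -3*(-102) = 306)
(V(3) + w) + Y(3) = ((-4 + 2*3) + 306) + √(2 + 3) = ((-4 + 6) + 306) + √5 = (2 + 306) + √5 = 308 + √5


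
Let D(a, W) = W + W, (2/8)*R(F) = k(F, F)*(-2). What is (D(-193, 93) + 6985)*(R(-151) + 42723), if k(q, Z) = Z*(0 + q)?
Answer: -1001681135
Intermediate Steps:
k(q, Z) = Z*q
R(F) = -8*F² (R(F) = 4*((F*F)*(-2)) = 4*(F²*(-2)) = 4*(-2*F²) = -8*F²)
D(a, W) = 2*W
(D(-193, 93) + 6985)*(R(-151) + 42723) = (2*93 + 6985)*(-8*(-151)² + 42723) = (186 + 6985)*(-8*22801 + 42723) = 7171*(-182408 + 42723) = 7171*(-139685) = -1001681135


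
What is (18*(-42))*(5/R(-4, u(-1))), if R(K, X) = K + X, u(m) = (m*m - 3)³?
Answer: 315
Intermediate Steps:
u(m) = (-3 + m²)³ (u(m) = (m² - 3)³ = (-3 + m²)³)
(18*(-42))*(5/R(-4, u(-1))) = (18*(-42))*(5/(-4 + (-3 + (-1)²)³)) = -3780/(-4 + (-3 + 1)³) = -3780/(-4 + (-2)³) = -3780/(-4 - 8) = -3780/(-12) = -3780*(-1)/12 = -756*(-5/12) = 315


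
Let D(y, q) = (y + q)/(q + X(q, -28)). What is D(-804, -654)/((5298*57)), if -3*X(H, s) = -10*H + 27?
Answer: 81/47697011 ≈ 1.6982e-6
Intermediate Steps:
X(H, s) = -9 + 10*H/3 (X(H, s) = -(-10*H + 27)/3 = -(27 - 10*H)/3 = -9 + 10*H/3)
D(y, q) = (q + y)/(-9 + 13*q/3) (D(y, q) = (y + q)/(q + (-9 + 10*q/3)) = (q + y)/(-9 + 13*q/3))
D(-804, -654)/((5298*57)) = (3*(-654 - 804)/(-27 + 13*(-654)))/((5298*57)) = (3*(-1458)/(-27 - 8502))/301986 = (3*(-1458)/(-8529))*(1/301986) = (3*(-1/8529)*(-1458))*(1/301986) = (1458/2843)*(1/301986) = 81/47697011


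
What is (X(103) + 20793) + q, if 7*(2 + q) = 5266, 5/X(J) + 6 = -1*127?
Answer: 2865252/133 ≈ 21543.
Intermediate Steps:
X(J) = -5/133 (X(J) = 5/(-6 - 1*127) = 5/(-6 - 127) = 5/(-133) = 5*(-1/133) = -5/133)
q = 5252/7 (q = -2 + (⅐)*5266 = -2 + 5266/7 = 5252/7 ≈ 750.29)
(X(103) + 20793) + q = (-5/133 + 20793) + 5252/7 = 2765464/133 + 5252/7 = 2865252/133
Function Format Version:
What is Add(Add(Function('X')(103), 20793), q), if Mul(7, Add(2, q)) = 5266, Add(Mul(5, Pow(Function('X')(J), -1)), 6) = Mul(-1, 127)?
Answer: Rational(2865252, 133) ≈ 21543.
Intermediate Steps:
Function('X')(J) = Rational(-5, 133) (Function('X')(J) = Mul(5, Pow(Add(-6, Mul(-1, 127)), -1)) = Mul(5, Pow(Add(-6, -127), -1)) = Mul(5, Pow(-133, -1)) = Mul(5, Rational(-1, 133)) = Rational(-5, 133))
q = Rational(5252, 7) (q = Add(-2, Mul(Rational(1, 7), 5266)) = Add(-2, Rational(5266, 7)) = Rational(5252, 7) ≈ 750.29)
Add(Add(Function('X')(103), 20793), q) = Add(Add(Rational(-5, 133), 20793), Rational(5252, 7)) = Add(Rational(2765464, 133), Rational(5252, 7)) = Rational(2865252, 133)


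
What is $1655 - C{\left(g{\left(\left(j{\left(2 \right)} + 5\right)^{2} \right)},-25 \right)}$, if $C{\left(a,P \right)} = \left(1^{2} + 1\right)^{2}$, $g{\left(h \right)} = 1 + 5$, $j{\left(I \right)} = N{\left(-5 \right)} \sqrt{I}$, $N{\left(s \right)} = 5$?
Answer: $1651$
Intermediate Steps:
$j{\left(I \right)} = 5 \sqrt{I}$
$g{\left(h \right)} = 6$
$C{\left(a,P \right)} = 4$ ($C{\left(a,P \right)} = \left(1 + 1\right)^{2} = 2^{2} = 4$)
$1655 - C{\left(g{\left(\left(j{\left(2 \right)} + 5\right)^{2} \right)},-25 \right)} = 1655 - 4 = 1651$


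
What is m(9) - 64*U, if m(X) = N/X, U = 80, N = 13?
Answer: -46067/9 ≈ -5118.6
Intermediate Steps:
m(X) = 13/X
m(9) - 64*U = 13/9 - 64*80 = 13*(⅑) - 5120 = 13/9 - 5120 = -46067/9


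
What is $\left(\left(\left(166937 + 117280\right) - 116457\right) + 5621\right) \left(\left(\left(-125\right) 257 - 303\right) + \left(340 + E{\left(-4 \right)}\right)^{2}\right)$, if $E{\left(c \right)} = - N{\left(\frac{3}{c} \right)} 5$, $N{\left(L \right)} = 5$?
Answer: $11581330657$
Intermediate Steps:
$E{\left(c \right)} = -25$ ($E{\left(c \right)} = \left(-1\right) 5 \cdot 5 = \left(-5\right) 5 = -25$)
$\left(\left(\left(166937 + 117280\right) - 116457\right) + 5621\right) \left(\left(\left(-125\right) 257 - 303\right) + \left(340 + E{\left(-4 \right)}\right)^{2}\right) = \left(\left(\left(166937 + 117280\right) - 116457\right) + 5621\right) \left(\left(\left(-125\right) 257 - 303\right) + \left(340 - 25\right)^{2}\right) = \left(\left(284217 - 116457\right) + 5621\right) \left(\left(-32125 - 303\right) + 315^{2}\right) = \left(167760 + 5621\right) \left(-32428 + 99225\right) = 173381 \cdot 66797 = 11581330657$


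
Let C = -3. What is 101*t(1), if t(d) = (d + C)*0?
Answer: 0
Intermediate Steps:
t(d) = 0 (t(d) = (d - 3)*0 = (-3 + d)*0 = 0)
101*t(1) = 101*0 = 0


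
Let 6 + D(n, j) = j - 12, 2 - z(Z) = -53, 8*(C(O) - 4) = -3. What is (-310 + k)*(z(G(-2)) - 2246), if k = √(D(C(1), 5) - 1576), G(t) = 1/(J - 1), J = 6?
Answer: 679210 - 2191*I*√1589 ≈ 6.7921e+5 - 87338.0*I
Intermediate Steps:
C(O) = 29/8 (C(O) = 4 + (⅛)*(-3) = 4 - 3/8 = 29/8)
G(t) = ⅕ (G(t) = 1/(6 - 1) = 1/5 = ⅕)
z(Z) = 55 (z(Z) = 2 - 1*(-53) = 2 + 53 = 55)
D(n, j) = -18 + j (D(n, j) = -6 + (j - 12) = -6 + (-12 + j) = -18 + j)
k = I*√1589 (k = √((-18 + 5) - 1576) = √(-13 - 1576) = √(-1589) = I*√1589 ≈ 39.862*I)
(-310 + k)*(z(G(-2)) - 2246) = (-310 + I*√1589)*(55 - 2246) = (-310 + I*√1589)*(-2191) = 679210 - 2191*I*√1589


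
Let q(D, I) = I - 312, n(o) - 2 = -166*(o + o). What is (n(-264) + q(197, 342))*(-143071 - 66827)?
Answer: -18403856640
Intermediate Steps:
n(o) = 2 - 332*o (n(o) = 2 - 166*(o + o) = 2 - 332*o)
q(D, I) = -312 + I
(n(-264) + q(197, 342))*(-143071 - 66827) = ((2 - 332*(-264)) + (-312 + 342))*(-143071 - 66827) = ((2 + 87648) + 30)*(-209898) = (87650 + 30)*(-209898) = 87680*(-209898) = -18403856640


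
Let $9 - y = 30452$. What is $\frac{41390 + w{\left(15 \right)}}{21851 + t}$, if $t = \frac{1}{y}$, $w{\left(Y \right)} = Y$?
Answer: $\frac{1260492415}{665209992} \approx 1.8949$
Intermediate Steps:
$y = -30443$ ($y = 9 - 30452 = -30443$)
$t = - \frac{1}{30443}$ ($t = \frac{1}{-30443} = - \frac{1}{30443} \approx -3.2848 \cdot 10^{-5}$)
$\frac{41390 + w{\left(15 \right)}}{21851 + t} = \frac{41390 + 15}{21851 - \frac{1}{30443}} = \frac{41405}{\frac{665209992}{30443}} = 41405 \cdot \frac{30443}{665209992} = \frac{1260492415}{665209992}$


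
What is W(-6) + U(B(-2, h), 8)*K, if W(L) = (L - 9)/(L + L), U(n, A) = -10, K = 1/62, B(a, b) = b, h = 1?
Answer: 135/124 ≈ 1.0887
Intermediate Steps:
K = 1/62 ≈ 0.016129
W(L) = (-9 + L)/(2*L) (W(L) = (-9 + L)/((2*L)) = (-9 + L)*(1/(2*L)) = (-9 + L)/(2*L))
W(-6) + U(B(-2, h), 8)*K = (1/2)*(-9 - 6)/(-6) - 10*1/62 = (1/2)*(-1/6)*(-15) - 5/31 = 5/4 - 5/31 = 135/124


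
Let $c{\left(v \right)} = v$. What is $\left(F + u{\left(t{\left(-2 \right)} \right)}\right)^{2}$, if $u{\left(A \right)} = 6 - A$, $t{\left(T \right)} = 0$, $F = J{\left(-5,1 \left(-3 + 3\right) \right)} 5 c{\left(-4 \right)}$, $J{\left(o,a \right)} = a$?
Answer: $36$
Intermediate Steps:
$F = 0$ ($F = 1 \left(-3 + 3\right) 5 \left(-4\right) = 1 \cdot 0 \cdot 5 \left(-4\right) = 0 \cdot 5 \left(-4\right) = 0 \left(-4\right) = 0$)
$\left(F + u{\left(t{\left(-2 \right)} \right)}\right)^{2} = \left(0 + \left(6 - 0\right)\right)^{2} = \left(0 + \left(6 + 0\right)\right)^{2} = \left(0 + 6\right)^{2} = 6^{2} = 36$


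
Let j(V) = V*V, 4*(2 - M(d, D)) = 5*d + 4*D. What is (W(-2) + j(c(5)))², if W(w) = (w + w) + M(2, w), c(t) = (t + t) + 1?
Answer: 56169/4 ≈ 14042.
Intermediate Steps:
M(d, D) = 2 - D - 5*d/4 (M(d, D) = 2 - (5*d + 4*D)/4 = 2 - (4*D + 5*d)/4 = 2 + (-D - 5*d/4) = 2 - D - 5*d/4)
c(t) = 1 + 2*t (c(t) = 2*t + 1 = 1 + 2*t)
W(w) = -½ + w (W(w) = (w + w) + (2 - w - 5/4*2) = 2*w + (2 - w - 5/2) = 2*w + (-½ - w) = -½ + w)
j(V) = V²
(W(-2) + j(c(5)))² = ((-½ - 2) + (1 + 2*5)²)² = (-5/2 + (1 + 10)²)² = (-5/2 + 11²)² = (-5/2 + 121)² = (237/2)² = 56169/4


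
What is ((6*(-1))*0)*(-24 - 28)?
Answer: 0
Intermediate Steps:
((6*(-1))*0)*(-24 - 28) = -6*0*(-52) = 0*(-52) = 0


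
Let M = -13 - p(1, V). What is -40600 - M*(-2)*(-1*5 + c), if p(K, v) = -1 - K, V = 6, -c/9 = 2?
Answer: -40094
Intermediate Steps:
c = -18 (c = -9*2 = -18)
M = -11 (M = -13 - (-1 - 1*1) = -13 - (-1 - 1) = -13 - 1*(-2) = -13 + 2 = -11)
-40600 - M*(-2)*(-1*5 + c) = -40600 - (-11*(-2))*(-1*5 - 18) = -40600 - 22*(-5 - 18) = -40600 - 22*(-23) = -40600 - 1*(-506) = -40600 + 506 = -40094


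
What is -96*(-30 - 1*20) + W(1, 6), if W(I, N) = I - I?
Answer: 4800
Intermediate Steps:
W(I, N) = 0
-96*(-30 - 1*20) + W(1, 6) = -96*(-30 - 1*20) + 0 = -96*(-30 - 20) + 0 = -96*(-50) + 0 = 4800 + 0 = 4800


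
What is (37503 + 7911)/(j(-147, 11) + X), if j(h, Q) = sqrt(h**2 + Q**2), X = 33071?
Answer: 500628798/364556437 - 15138*sqrt(21730)/364556437 ≈ 1.3671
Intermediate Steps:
j(h, Q) = sqrt(Q**2 + h**2)
(37503 + 7911)/(j(-147, 11) + X) = (37503 + 7911)/(sqrt(11**2 + (-147)**2) + 33071) = 45414/(sqrt(121 + 21609) + 33071) = 45414/(sqrt(21730) + 33071) = 45414/(33071 + sqrt(21730))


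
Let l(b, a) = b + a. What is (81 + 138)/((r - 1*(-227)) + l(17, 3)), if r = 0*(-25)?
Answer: 219/247 ≈ 0.88664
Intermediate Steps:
r = 0
l(b, a) = a + b
(81 + 138)/((r - 1*(-227)) + l(17, 3)) = (81 + 138)/((0 - 1*(-227)) + (3 + 17)) = 219/((0 + 227) + 20) = 219/(227 + 20) = 219/247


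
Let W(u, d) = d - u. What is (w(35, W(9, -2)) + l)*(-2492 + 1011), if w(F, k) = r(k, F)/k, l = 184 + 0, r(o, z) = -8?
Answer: -3009392/11 ≈ -2.7358e+5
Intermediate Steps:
l = 184
w(F, k) = -8/k
(w(35, W(9, -2)) + l)*(-2492 + 1011) = (-8/(-2 - 1*9) + 184)*(-2492 + 1011) = (-8/(-2 - 9) + 184)*(-1481) = (-8/(-11) + 184)*(-1481) = (-8*(-1/11) + 184)*(-1481) = (8/11 + 184)*(-1481) = (2032/11)*(-1481) = -3009392/11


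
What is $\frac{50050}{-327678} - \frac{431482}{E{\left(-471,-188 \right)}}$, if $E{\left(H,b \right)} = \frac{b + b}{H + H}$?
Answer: $- \frac{1280641561583}{1184682} \approx -1.081 \cdot 10^{6}$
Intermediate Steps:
$E{\left(H,b \right)} = \frac{b}{H}$ ($E{\left(H,b \right)} = \frac{2 b}{2 H} = 2 b \frac{1}{2 H} = \frac{b}{H}$)
$\frac{50050}{-327678} - \frac{431482}{E{\left(-471,-188 \right)}} = \frac{50050}{-327678} - \frac{431482}{\left(-188\right) \frac{1}{-471}} = 50050 \left(- \frac{1}{327678}\right) - \frac{431482}{\left(-188\right) \left(- \frac{1}{471}\right)} = - \frac{1925}{12603} - \frac{431482}{\frac{188}{471}} = - \frac{1925}{12603} - \frac{101614011}{94} = - \frac{1280641561583}{1184682}$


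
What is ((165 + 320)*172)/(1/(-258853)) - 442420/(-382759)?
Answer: -8265113072477920/382759 ≈ -2.1594e+10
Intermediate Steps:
((165 + 320)*172)/(1/(-258853)) - 442420/(-382759) = (485*172)/(-1/258853) - 442420*(-1/382759) = 83420*(-258853) + 442420/382759 = -21593517260 + 442420/382759 = -8265113072477920/382759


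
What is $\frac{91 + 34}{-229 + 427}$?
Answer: $\frac{125}{198} \approx 0.63131$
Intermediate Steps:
$\frac{91 + 34}{-229 + 427} = \frac{125}{198}$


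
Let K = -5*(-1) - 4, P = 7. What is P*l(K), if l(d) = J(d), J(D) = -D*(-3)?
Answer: 21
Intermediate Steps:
K = 1 (K = 5 - 4 = 1)
J(D) = 3*D
l(d) = 3*d
P*l(K) = 7*(3*1) = 7*3 = 21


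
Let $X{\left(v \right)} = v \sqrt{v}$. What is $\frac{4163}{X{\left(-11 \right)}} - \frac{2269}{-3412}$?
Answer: $\frac{2269}{3412} + \frac{4163 i \sqrt{11}}{121} \approx 0.66501 + 114.11 i$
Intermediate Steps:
$X{\left(v \right)} = v^{\frac{3}{2}}$
$\frac{4163}{X{\left(-11 \right)}} - \frac{2269}{-3412} = \frac{4163}{\left(-11\right)^{\frac{3}{2}}} - \frac{2269}{-3412} = \frac{4163}{\left(-11\right) i \sqrt{11}} - - \frac{2269}{3412} = 4163 \frac{i \sqrt{11}}{121} + \frac{2269}{3412} = \frac{4163 i \sqrt{11}}{121} + \frac{2269}{3412} = \frac{2269}{3412} + \frac{4163 i \sqrt{11}}{121}$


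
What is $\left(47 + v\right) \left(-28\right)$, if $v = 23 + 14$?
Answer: $-2352$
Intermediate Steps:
$v = 37$
$\left(47 + v\right) \left(-28\right) = \left(47 + 37\right) \left(-28\right) = 84 \left(-28\right) = -2352$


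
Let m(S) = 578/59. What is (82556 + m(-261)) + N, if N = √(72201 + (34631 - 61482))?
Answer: 4871382/59 + 5*√1814 ≈ 82779.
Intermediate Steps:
m(S) = 578/59 (m(S) = 578*(1/59) = 578/59)
N = 5*√1814 (N = √(72201 - 26851) = √45350 = 5*√1814 ≈ 212.96)
(82556 + m(-261)) + N = (82556 + 578/59) + 5*√1814 = 4871382/59 + 5*√1814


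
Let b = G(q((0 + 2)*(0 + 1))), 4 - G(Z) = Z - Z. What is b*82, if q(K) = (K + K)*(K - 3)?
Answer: 328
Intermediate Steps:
q(K) = 2*K*(-3 + K) (q(K) = (2*K)*(-3 + K) = 2*K*(-3 + K))
G(Z) = 4 (G(Z) = 4 - (Z - Z) = 4 - 1*0 = 4 + 0 = 4)
b = 4
b*82 = 4*82 = 328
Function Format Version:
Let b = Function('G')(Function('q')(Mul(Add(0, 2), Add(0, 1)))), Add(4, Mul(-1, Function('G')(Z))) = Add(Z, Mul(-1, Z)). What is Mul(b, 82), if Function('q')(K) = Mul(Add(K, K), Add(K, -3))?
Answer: 328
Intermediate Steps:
Function('q')(K) = Mul(2, K, Add(-3, K)) (Function('q')(K) = Mul(Mul(2, K), Add(-3, K)) = Mul(2, K, Add(-3, K)))
Function('G')(Z) = 4 (Function('G')(Z) = Add(4, Mul(-1, Add(Z, Mul(-1, Z)))) = Add(4, Mul(-1, 0)) = Add(4, 0) = 4)
b = 4
Mul(b, 82) = Mul(4, 82) = 328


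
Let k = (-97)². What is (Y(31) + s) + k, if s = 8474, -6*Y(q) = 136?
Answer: 53581/3 ≈ 17860.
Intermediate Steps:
Y(q) = -68/3 (Y(q) = -⅙*136 = -68/3)
k = 9409
(Y(31) + s) + k = (-68/3 + 8474) + 9409 = 25354/3 + 9409 = 53581/3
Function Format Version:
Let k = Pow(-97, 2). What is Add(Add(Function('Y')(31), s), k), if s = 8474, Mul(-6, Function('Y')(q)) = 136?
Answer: Rational(53581, 3) ≈ 17860.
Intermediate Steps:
Function('Y')(q) = Rational(-68, 3) (Function('Y')(q) = Mul(Rational(-1, 6), 136) = Rational(-68, 3))
k = 9409
Add(Add(Function('Y')(31), s), k) = Add(Add(Rational(-68, 3), 8474), 9409) = Add(Rational(25354, 3), 9409) = Rational(53581, 3)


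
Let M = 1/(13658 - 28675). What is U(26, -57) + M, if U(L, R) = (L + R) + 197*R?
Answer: -169091421/15017 ≈ -11260.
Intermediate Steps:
M = -1/15017 (M = 1/(-15017) = -1/15017 ≈ -6.6591e-5)
U(L, R) = L + 198*R
U(26, -57) + M = (26 + 198*(-57)) - 1/15017 = (26 - 11286) - 1/15017 = -11260 - 1/15017 = -169091421/15017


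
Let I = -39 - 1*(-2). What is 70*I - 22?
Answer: -2612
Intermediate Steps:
I = -37 (I = -39 + 2 = -37)
70*I - 22 = 70*(-37) - 22 = -2590 - 22 = -2612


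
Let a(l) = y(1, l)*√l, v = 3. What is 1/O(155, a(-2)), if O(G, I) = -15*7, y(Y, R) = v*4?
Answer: -1/105 ≈ -0.0095238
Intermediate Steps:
y(Y, R) = 12 (y(Y, R) = 3*4 = 12)
a(l) = 12*√l
O(G, I) = -105
1/O(155, a(-2)) = 1/(-105) = -1/105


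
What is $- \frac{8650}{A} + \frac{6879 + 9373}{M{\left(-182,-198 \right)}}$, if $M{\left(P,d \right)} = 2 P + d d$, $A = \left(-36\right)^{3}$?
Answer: $\frac{68388707}{113257440} \approx 0.60383$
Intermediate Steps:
$A = -46656$
$M{\left(P,d \right)} = d^{2} + 2 P$ ($M{\left(P,d \right)} = 2 P + d^{2} = d^{2} + 2 P$)
$- \frac{8650}{A} + \frac{6879 + 9373}{M{\left(-182,-198 \right)}} = - \frac{8650}{-46656} + \frac{6879 + 9373}{\left(-198\right)^{2} + 2 \left(-182\right)} = \left(-8650\right) \left(- \frac{1}{46656}\right) + \frac{16252}{39204 - 364} = \frac{4325}{23328} + \frac{16252}{38840} = \frac{4325}{23328} + 16252 \cdot \frac{1}{38840} = \frac{4325}{23328} + \frac{4063}{9710} = \frac{68388707}{113257440}$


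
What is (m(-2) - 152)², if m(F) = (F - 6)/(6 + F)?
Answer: 23716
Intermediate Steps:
m(F) = (-6 + F)/(6 + F)
(m(-2) - 152)² = ((-6 - 2)/(6 - 2) - 152)² = (-8/4 - 152)² = ((¼)*(-8) - 152)² = (-2 - 152)² = (-154)² = 23716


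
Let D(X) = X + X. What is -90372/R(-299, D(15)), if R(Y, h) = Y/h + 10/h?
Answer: 159480/17 ≈ 9381.2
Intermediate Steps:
D(X) = 2*X
R(Y, h) = 10/h + Y/h
-90372/R(-299, D(15)) = -90372*30/(10 - 299) = -90372/(-289/30) = -90372*(-30/289) = 159480/17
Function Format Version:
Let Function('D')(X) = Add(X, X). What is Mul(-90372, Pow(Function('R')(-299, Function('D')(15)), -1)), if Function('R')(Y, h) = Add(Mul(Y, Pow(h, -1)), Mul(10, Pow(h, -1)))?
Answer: Rational(159480, 17) ≈ 9381.2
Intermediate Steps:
Function('D')(X) = Mul(2, X)
Function('R')(Y, h) = Add(Mul(10, Pow(h, -1)), Mul(Y, Pow(h, -1)))
Mul(-90372, Pow(Function('R')(-299, Function('D')(15)), -1)) = Mul(-90372, Pow(Mul(Pow(Mul(2, 15), -1), Add(10, -299)), -1)) = Mul(-90372, Pow(Mul(Pow(30, -1), -289), -1)) = Mul(-90372, Pow(Mul(Rational(1, 30), -289), -1)) = Mul(-90372, Pow(Rational(-289, 30), -1)) = Mul(-90372, Rational(-30, 289)) = Rational(159480, 17)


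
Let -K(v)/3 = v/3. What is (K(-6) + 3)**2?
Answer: 81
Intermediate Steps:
K(v) = -v (K(v) = -3*v/3 = -v)
(K(-6) + 3)**2 = (-1*(-6) + 3)**2 = (6 + 3)**2 = 9**2 = 81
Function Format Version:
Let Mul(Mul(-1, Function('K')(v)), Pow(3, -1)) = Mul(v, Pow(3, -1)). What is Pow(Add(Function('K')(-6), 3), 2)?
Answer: 81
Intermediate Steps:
Function('K')(v) = Mul(-1, v) (Function('K')(v) = Mul(-3, Mul(v, Pow(3, -1))) = Mul(-3, Mul(v, Rational(1, 3))) = Mul(-3, Mul(Rational(1, 3), v)) = Mul(-1, v))
Pow(Add(Function('K')(-6), 3), 2) = Pow(Add(Mul(-1, -6), 3), 2) = Pow(Add(6, 3), 2) = Pow(9, 2) = 81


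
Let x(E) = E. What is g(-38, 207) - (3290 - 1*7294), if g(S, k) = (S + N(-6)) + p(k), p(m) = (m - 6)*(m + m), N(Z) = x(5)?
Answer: 87185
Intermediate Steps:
N(Z) = 5
p(m) = 2*m*(-6 + m) (p(m) = (-6 + m)*(2*m) = 2*m*(-6 + m))
g(S, k) = 5 + S + 2*k*(-6 + k) (g(S, k) = (S + 5) + 2*k*(-6 + k) = (5 + S) + 2*k*(-6 + k) = 5 + S + 2*k*(-6 + k))
g(-38, 207) - (3290 - 1*7294) = (5 - 38 + 2*207*(-6 + 207)) - (3290 - 1*7294) = (5 - 38 + 2*207*201) - (3290 - 7294) = (5 - 38 + 83214) - 1*(-4004) = 83181 + 4004 = 87185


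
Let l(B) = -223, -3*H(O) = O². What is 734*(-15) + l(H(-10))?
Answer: -11233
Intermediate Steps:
H(O) = -O²/3
734*(-15) + l(H(-10)) = 734*(-15) - 223 = -11010 - 223 = -11233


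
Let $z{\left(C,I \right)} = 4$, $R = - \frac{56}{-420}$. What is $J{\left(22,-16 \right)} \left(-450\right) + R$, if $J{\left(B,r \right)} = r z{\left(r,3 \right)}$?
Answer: $\frac{432002}{15} \approx 28800.0$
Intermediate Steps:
$R = \frac{2}{15}$ ($R = \left(-56\right) \left(- \frac{1}{420}\right) = \frac{2}{15} \approx 0.13333$)
$J{\left(B,r \right)} = 4 r$ ($J{\left(B,r \right)} = r 4 = 4 r$)
$J{\left(22,-16 \right)} \left(-450\right) + R = 4 \left(-16\right) \left(-450\right) + \frac{2}{15} = \left(-64\right) \left(-450\right) + \frac{2}{15} = 28800 + \frac{2}{15} = \frac{432002}{15}$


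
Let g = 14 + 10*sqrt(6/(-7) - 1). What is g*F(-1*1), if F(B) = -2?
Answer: -28 - 20*I*sqrt(91)/7 ≈ -28.0 - 27.255*I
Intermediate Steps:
g = 14 + 10*I*sqrt(91)/7 (g = 14 + 10*sqrt(6*(-1/7) - 1) = 14 + 10*sqrt(-6/7 - 1) = 14 + 10*sqrt(-13/7) = 14 + 10*(I*sqrt(91)/7) = 14 + 10*I*sqrt(91)/7 ≈ 14.0 + 13.628*I)
g*F(-1*1) = (14 + 10*I*sqrt(91)/7)*(-2) = -28 - 20*I*sqrt(91)/7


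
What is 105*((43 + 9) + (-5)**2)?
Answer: 8085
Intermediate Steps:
105*((43 + 9) + (-5)**2) = 105*(52 + 25) = 105*77 = 8085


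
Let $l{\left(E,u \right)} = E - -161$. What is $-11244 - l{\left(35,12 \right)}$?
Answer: $-11440$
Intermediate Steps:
$l{\left(E,u \right)} = 161 + E$ ($l{\left(E,u \right)} = E + 161 = 161 + E$)
$-11244 - l{\left(35,12 \right)} = -11244 - \left(161 + 35\right) = -11244 - 196 = -11440$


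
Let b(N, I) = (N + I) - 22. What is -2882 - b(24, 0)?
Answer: -2884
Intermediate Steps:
b(N, I) = -22 + I + N (b(N, I) = (I + N) - 22 = -22 + I + N)
-2882 - b(24, 0) = -2882 - (-22 + 0 + 24) = -2882 - 1*2 = -2882 - 2 = -2884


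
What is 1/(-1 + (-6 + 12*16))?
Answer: 1/185 ≈ 0.0054054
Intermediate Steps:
1/(-1 + (-6 + 12*16)) = 1/(-1 + (-6 + 192)) = 1/(-1 + 186) = 1/185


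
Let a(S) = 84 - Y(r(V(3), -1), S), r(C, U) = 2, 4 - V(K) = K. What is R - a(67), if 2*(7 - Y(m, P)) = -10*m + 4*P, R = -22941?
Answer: -23142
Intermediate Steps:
V(K) = 4 - K
Y(m, P) = 7 - 2*P + 5*m (Y(m, P) = 7 - (-10*m + 4*P)/2 = 7 + (-2*P + 5*m) = 7 - 2*P + 5*m)
a(S) = 67 + 2*S (a(S) = 84 - (7 - 2*S + 5*2) = 84 - (7 - 2*S + 10) = 84 - (17 - 2*S) = 84 + (-17 + 2*S) = 67 + 2*S)
R - a(67) = -22941 - (67 + 2*67) = -22941 - (67 + 134) = -22941 - 1*201 = -22941 - 201 = -23142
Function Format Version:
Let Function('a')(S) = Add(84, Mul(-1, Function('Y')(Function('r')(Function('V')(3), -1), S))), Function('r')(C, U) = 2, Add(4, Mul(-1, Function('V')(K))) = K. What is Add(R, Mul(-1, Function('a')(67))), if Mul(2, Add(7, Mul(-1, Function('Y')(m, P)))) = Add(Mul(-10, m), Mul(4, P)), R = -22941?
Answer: -23142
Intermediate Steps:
Function('V')(K) = Add(4, Mul(-1, K))
Function('Y')(m, P) = Add(7, Mul(-2, P), Mul(5, m)) (Function('Y')(m, P) = Add(7, Mul(Rational(-1, 2), Add(Mul(-10, m), Mul(4, P)))) = Add(7, Add(Mul(-2, P), Mul(5, m))) = Add(7, Mul(-2, P), Mul(5, m)))
Function('a')(S) = Add(67, Mul(2, S)) (Function('a')(S) = Add(84, Mul(-1, Add(7, Mul(-2, S), Mul(5, 2)))) = Add(84, Mul(-1, Add(7, Mul(-2, S), 10))) = Add(84, Mul(-1, Add(17, Mul(-2, S)))) = Add(84, Add(-17, Mul(2, S))) = Add(67, Mul(2, S)))
Add(R, Mul(-1, Function('a')(67))) = Add(-22941, Mul(-1, Add(67, Mul(2, 67)))) = Add(-22941, Mul(-1, Add(67, 134))) = Add(-22941, Mul(-1, 201)) = Add(-22941, -201) = -23142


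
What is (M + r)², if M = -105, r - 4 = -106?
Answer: 42849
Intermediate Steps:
r = -102 (r = 4 - 106 = -102)
(M + r)² = (-105 - 102)² = (-207)² = 42849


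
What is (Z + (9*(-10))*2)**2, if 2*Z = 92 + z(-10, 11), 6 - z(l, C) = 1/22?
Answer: 33235225/1936 ≈ 17167.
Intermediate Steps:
z(l, C) = 131/22 (z(l, C) = 6 - 1/22 = 131/22)
Z = 2155/44 (Z = (92 + 131/22)/2 = (1/2)*(2155/22) = 2155/44 ≈ 48.977)
(Z + (9*(-10))*2)**2 = (2155/44 + (9*(-10))*2)**2 = (2155/44 - 90*2)**2 = (2155/44 - 180)**2 = (-5765/44)**2 = 33235225/1936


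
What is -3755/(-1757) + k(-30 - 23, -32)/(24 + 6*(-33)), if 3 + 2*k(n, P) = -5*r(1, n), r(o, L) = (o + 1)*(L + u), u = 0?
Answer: 380801/611436 ≈ 0.62280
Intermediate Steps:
r(o, L) = L*(1 + o) (r(o, L) = (o + 1)*(L + 0) = (1 + o)*L = L*(1 + o))
k(n, P) = -3/2 - 5*n (k(n, P) = -3/2 + (-5*n*(1 + 1))/2 = -3/2 + (-5*n*2)/2 = -3/2 + (-10*n)/2 = -3/2 - 5*n)
-3755/(-1757) + k(-30 - 23, -32)/(24 + 6*(-33)) = -3755/(-1757) + (-3/2 - 5*(-30 - 23))/(24 + 6*(-33)) = -3755*(-1/1757) + (-3/2 - 5*(-53))/(24 - 198) = 3755/1757 + (-3/2 + 265)/(-174) = 3755/1757 + (527/2)*(-1/174) = 3755/1757 - 527/348 = 380801/611436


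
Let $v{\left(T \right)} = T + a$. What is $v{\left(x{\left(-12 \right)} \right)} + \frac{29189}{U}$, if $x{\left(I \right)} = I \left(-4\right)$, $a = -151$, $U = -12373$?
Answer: $- \frac{1303608}{12373} \approx -105.36$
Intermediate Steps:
$x{\left(I \right)} = - 4 I$
$v{\left(T \right)} = -151 + T$ ($v{\left(T \right)} = T - 151 = -151 + T$)
$v{\left(x{\left(-12 \right)} \right)} + \frac{29189}{U} = \left(-151 - -48\right) + \frac{29189}{-12373} = \left(-151 + 48\right) + 29189 \left(- \frac{1}{12373}\right) = -103 - \frac{29189}{12373} = - \frac{1303608}{12373}$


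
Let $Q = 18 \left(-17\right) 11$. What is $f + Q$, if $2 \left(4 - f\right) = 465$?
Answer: $- \frac{7189}{2} \approx -3594.5$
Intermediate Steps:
$f = - \frac{457}{2}$ ($f = 4 - \frac{465}{2} = - \frac{457}{2} \approx -228.5$)
$Q = -3366$ ($Q = \left(-306\right) 11 = -3366$)
$f + Q = - \frac{457}{2} - 3366 = - \frac{7189}{2}$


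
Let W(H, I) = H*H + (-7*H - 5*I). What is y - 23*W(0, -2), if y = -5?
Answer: -235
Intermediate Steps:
W(H, I) = H**2 - 7*H - 5*I (W(H, I) = H**2 + (-7*H - 5*I) = H**2 - 7*H - 5*I)
y - 23*W(0, -2) = -5 - 23*(0**2 - 7*0 - 5*(-2)) = -5 - 23*(0 + 0 + 10) = -5 - 23*10 = -5 - 230 = -235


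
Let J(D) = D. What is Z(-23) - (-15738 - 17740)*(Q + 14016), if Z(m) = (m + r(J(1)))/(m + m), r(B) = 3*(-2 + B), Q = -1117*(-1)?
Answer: 11652319215/23 ≈ 5.0662e+8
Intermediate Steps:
Q = 1117
r(B) = -6 + 3*B
Z(m) = (-3 + m)/(2*m) (Z(m) = (m + (-6 + 3*1))/(m + m) = (m + (-6 + 3))/((2*m)) = (m - 3)*(1/(2*m)) = (-3 + m)*(1/(2*m)) = (-3 + m)/(2*m))
Z(-23) - (-15738 - 17740)*(Q + 14016) = (½)*(-3 - 23)/(-23) - (-15738 - 17740)*(1117 + 14016) = (½)*(-1/23)*(-26) - (-33478)*15133 = 13/23 - 1*(-506622574) = 13/23 + 506622574 = 11652319215/23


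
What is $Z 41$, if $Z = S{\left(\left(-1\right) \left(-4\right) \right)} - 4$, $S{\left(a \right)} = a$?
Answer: $0$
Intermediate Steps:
$Z = 0$ ($Z = \left(-1\right) \left(-4\right) - 4 = 4 - 4 = 0$)
$Z 41 = 0 \cdot 41 = 0$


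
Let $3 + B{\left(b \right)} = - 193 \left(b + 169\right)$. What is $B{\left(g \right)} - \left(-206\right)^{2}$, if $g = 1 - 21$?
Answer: $-71196$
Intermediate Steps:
$g = -20$ ($g = 1 - 21 = -20$)
$B{\left(b \right)} = -32620 - 193 b$ ($B{\left(b \right)} = -3 - 193 \left(b + 169\right) = -3 - 193 \left(169 + b\right) = -3 - \left(32617 + 193 b\right) = -32620 - 193 b$)
$B{\left(g \right)} - \left(-206\right)^{2} = \left(-32620 - -3860\right) - \left(-206\right)^{2} = \left(-32620 + 3860\right) - 42436 = -28760 - 42436 = -71196$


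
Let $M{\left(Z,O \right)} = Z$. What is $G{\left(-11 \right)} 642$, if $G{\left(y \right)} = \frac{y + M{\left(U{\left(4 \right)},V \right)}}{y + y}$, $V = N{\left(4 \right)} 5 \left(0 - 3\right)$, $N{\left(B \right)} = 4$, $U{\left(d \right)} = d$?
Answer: $\frac{2247}{11} \approx 204.27$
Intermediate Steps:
$V = -60$ ($V = 4 \cdot 5 \left(0 - 3\right) = 4 \cdot 5 \left(-3\right) = 4 \left(-15\right) = -60$)
$G{\left(y \right)} = \frac{4 + y}{2 y}$ ($G{\left(y \right)} = \frac{y + 4}{y + y} = \frac{4 + y}{2 y}$)
$G{\left(-11 \right)} 642 = \frac{4 - 11}{2 \left(-11\right)} 642 = \frac{1}{2} \left(- \frac{1}{11}\right) \left(-7\right) 642 = \frac{7}{22} \cdot 642 = \frac{2247}{11}$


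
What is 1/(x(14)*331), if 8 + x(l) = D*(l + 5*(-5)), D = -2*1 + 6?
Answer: -1/17212 ≈ -5.8099e-5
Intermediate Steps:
D = 4 (D = -2 + 6 = 4)
x(l) = -108 + 4*l (x(l) = -8 + 4*(l + 5*(-5)) = -8 + 4*(l - 25) = -8 + 4*(-25 + l) = -8 + (-100 + 4*l) = -108 + 4*l)
1/(x(14)*331) = 1/((-108 + 4*14)*331) = 1/((-108 + 56)*331) = 1/(-52*331) = 1/(-17212) = -1/17212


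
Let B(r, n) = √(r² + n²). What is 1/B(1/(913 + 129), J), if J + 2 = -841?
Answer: 1042*√771597100837/771597100837 ≈ 0.0011862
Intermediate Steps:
J = -843 (J = -2 - 841 = -843)
B(r, n) = √(n² + r²)
1/B(1/(913 + 129), J) = 1/(√((-843)² + (1/(913 + 129))²)) = 1/(√(710649 + (1/1042)²)) = 1/(√(710649 + 1/1085764)) = 1/(√(771597100837/1085764)) = 1/(√771597100837/1042) = 1042*√771597100837/771597100837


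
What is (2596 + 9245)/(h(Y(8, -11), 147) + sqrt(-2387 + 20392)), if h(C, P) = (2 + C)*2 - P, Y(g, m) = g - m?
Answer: 248661/1396 + 11841*sqrt(18005)/6980 ≈ 405.75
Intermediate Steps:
h(C, P) = 4 - P + 2*C (h(C, P) = (4 + 2*C) - P = 4 - P + 2*C)
(2596 + 9245)/(h(Y(8, -11), 147) + sqrt(-2387 + 20392)) = (2596 + 9245)/((4 - 1*147 + 2*(8 - 1*(-11))) + sqrt(-2387 + 20392)) = 11841/((4 - 147 + 2*(8 + 11)) + sqrt(18005)) = 11841/((4 - 147 + 2*19) + sqrt(18005)) = 11841/((4 - 147 + 38) + sqrt(18005)) = 11841/(-105 + sqrt(18005))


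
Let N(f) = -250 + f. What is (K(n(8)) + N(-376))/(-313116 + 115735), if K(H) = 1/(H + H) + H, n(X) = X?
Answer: 9887/3158096 ≈ 0.0031307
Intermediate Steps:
K(H) = H + 1/(2*H) (K(H) = 1/(2*H) + H = H + 1/(2*H))
(K(n(8)) + N(-376))/(-313116 + 115735) = ((8 + (1/2)/8) + (-250 - 376))/(-313116 + 115735) = ((8 + (1/2)*(1/8)) - 626)/(-197381) = ((8 + 1/16) - 626)*(-1/197381) = (129/16 - 626)*(-1/197381) = -9887/16*(-1/197381) = 9887/3158096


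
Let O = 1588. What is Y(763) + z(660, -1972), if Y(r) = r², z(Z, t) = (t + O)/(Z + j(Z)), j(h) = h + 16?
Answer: 97222175/167 ≈ 5.8217e+5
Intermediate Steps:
j(h) = 16 + h
z(Z, t) = (1588 + t)/(16 + 2*Z) (z(Z, t) = (t + 1588)/(Z + (16 + Z)) = (1588 + t)/(16 + 2*Z))
Y(763) + z(660, -1972) = 763² + (1588 - 1972)/(2*(8 + 660)) = 582169 + (½)*(-384)/668 = 582169 + (½)*(1/668)*(-384) = 582169 - 48/167 = 97222175/167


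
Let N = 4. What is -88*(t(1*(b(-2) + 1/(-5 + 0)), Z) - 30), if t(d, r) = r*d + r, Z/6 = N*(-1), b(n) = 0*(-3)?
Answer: 21648/5 ≈ 4329.6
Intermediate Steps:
b(n) = 0
Z = -24 (Z = 6*(4*(-1)) = 6*(-4) = -24)
t(d, r) = r + d*r (t(d, r) = d*r + r = r + d*r)
-88*(t(1*(b(-2) + 1/(-5 + 0)), Z) - 30) = -88*(-24*(1 + 1*(0 + 1/(-5 + 0))) - 30) = -88*(-24*(1 + 1*(0 + 1/(-5))) - 30) = -88*(-24*(1 + 1*(0 - ⅕)) - 30) = -88*(-24*(1 + 1*(-⅕)) - 30) = -88*(-24*(1 - ⅕) - 30) = -88*(-24*⅘ - 30) = -88*(-96/5 - 30) = -88*(-246/5) = 21648/5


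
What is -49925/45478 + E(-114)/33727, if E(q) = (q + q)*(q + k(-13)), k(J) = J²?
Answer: -2254114595/1533836506 ≈ -1.4696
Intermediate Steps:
E(q) = 2*q*(169 + q) (E(q) = (q + q)*(q + (-13)²) = (2*q)*(q + 169) = (2*q)*(169 + q) = 2*q*(169 + q))
-49925/45478 + E(-114)/33727 = -49925/45478 + (2*(-114)*(169 - 114))/33727 = -49925*1/45478 + (2*(-114)*55)*(1/33727) = -49925/45478 - 12540*1/33727 = -49925/45478 - 12540/33727 = -2254114595/1533836506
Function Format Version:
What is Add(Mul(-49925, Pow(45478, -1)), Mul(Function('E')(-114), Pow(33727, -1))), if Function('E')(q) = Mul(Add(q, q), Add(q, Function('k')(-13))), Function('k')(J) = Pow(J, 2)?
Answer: Rational(-2254114595, 1533836506) ≈ -1.4696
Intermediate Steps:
Function('E')(q) = Mul(2, q, Add(169, q)) (Function('E')(q) = Mul(Add(q, q), Add(q, Pow(-13, 2))) = Mul(Mul(2, q), Add(q, 169)) = Mul(Mul(2, q), Add(169, q)) = Mul(2, q, Add(169, q)))
Add(Mul(-49925, Pow(45478, -1)), Mul(Function('E')(-114), Pow(33727, -1))) = Add(Mul(-49925, Pow(45478, -1)), Mul(Mul(2, -114, Add(169, -114)), Pow(33727, -1))) = Add(Mul(-49925, Rational(1, 45478)), Mul(Mul(2, -114, 55), Rational(1, 33727))) = Add(Rational(-49925, 45478), Mul(-12540, Rational(1, 33727))) = Add(Rational(-49925, 45478), Rational(-12540, 33727)) = Rational(-2254114595, 1533836506)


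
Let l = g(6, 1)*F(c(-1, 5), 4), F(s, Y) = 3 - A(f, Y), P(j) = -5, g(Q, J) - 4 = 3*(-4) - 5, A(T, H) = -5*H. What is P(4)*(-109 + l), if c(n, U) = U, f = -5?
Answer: 2040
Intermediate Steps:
g(Q, J) = -13 (g(Q, J) = 4 + (3*(-4) - 5) = 4 + (-12 - 5) = 4 - 17 = -13)
F(s, Y) = 3 + 5*Y (F(s, Y) = 3 - (-5)*Y = 3 + 5*Y)
l = -299 (l = -13*(3 + 5*4) = -13*(3 + 20) = -13*23 = -299)
P(4)*(-109 + l) = -5*(-109 - 299) = -5*(-408) = 2040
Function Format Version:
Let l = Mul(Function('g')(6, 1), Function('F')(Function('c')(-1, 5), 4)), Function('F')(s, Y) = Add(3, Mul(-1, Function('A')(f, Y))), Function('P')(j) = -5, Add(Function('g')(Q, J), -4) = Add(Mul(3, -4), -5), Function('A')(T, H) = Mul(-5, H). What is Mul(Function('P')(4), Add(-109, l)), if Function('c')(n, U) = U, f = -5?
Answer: 2040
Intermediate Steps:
Function('g')(Q, J) = -13 (Function('g')(Q, J) = Add(4, Add(Mul(3, -4), -5)) = Add(4, Add(-12, -5)) = Add(4, -17) = -13)
Function('F')(s, Y) = Add(3, Mul(5, Y)) (Function('F')(s, Y) = Add(3, Mul(-1, Mul(-5, Y))) = Add(3, Mul(5, Y)))
l = -299 (l = Mul(-13, Add(3, Mul(5, 4))) = Mul(-13, Add(3, 20)) = Mul(-13, 23) = -299)
Mul(Function('P')(4), Add(-109, l)) = Mul(-5, Add(-109, -299)) = Mul(-5, -408) = 2040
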